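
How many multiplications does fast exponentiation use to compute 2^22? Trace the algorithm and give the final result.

Computing 2^22 by squaring (build up from 2^1; each line after the first costs one multiplication):

2^1 = 2
2^2 = (2^1)^2 = 2^2 = 4
2^4 = (2^2)^2 = 4^2 = 16
2^5 = 2 * 2^4 = 2 * 16 = 32
2^10 = (2^5)^2 = 32^2 = 1024
2^11 = 2 * 2^10 = 2 * 1024 = 2048
2^22 = (2^11)^2 = 2048^2 = 4194304

Result: 4194304
Multiplications needed: 6 (6 lines after 2^1)

2^22 = 4194304. Using exponentiation by squaring, this requires 6 multiplications. The key idea: if the exponent is even, square the half-power; if odd, multiply by the base once.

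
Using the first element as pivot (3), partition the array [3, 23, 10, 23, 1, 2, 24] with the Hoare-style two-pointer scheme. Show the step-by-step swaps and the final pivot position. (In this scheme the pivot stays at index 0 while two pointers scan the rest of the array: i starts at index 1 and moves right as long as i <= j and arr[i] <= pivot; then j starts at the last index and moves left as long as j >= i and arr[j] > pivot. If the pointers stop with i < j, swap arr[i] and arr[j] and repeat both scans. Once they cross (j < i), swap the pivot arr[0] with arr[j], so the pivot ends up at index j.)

Hoare-style two-pointer partition with pivot = 3:

Initial array: [3, 23, 10, 23, 1, 2, 24]

Pointers start at i = 1, j = 6.
i stops at index 1 (arr[1]=23 > 3), j stops at index 5 (arr[5]=2 <= 3): swap arr[1] and arr[5], array becomes [3, 2, 10, 23, 1, 23, 24]
i stops at index 2 (arr[2]=10 > 3), j stops at index 4 (arr[4]=1 <= 3): swap arr[2] and arr[4], array becomes [3, 2, 1, 23, 10, 23, 24]
i ends at 3, j ends at 2: the pointers have crossed (j < i), so scanning stops.

Swap pivot arr[0] with arr[2] to place pivot at position 2: [1, 2, 3, 23, 10, 23, 24]
Pivot position: 2

After partitioning with pivot 3, the array becomes [1, 2, 3, 23, 10, 23, 24]. The pivot is placed at index 2. All elements to the left of the pivot are <= 3, and all elements to the right are > 3.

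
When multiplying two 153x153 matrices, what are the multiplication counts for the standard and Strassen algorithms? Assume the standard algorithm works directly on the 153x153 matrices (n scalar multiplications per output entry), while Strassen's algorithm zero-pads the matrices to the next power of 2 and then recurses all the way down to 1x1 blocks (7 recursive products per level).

Matrix multiplication for 153x153 matrices:

Strassen's algorithm requires power-of-2 dimensions. Pad 153x153 to 256x256 (next power of 2).

Standard algorithm: 153^3 = 3581577 multiplications
Strassen's algorithm: 7^(log2(256)) = 7^8 = 5764801 multiplications
Difference: 3581577 - 5764801 = -2183224 (Strassen uses MORE here due to padding overhead — for small or just-over-power-of-2 n, padding can outweigh the per-level savings)

Standard: 3581577 multiplications (153^3). Strassen: 5764801 multiplications (7^8, after padding to 256x256). Strassen reduces 8 recursive multiplications to 7 at each level.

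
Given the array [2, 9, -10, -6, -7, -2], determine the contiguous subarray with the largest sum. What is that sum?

Using Kadane's algorithm on [2, 9, -10, -6, -7, -2]:

Scanning through the array:
Position 1 (value 9): max_ending_here = 11, max_so_far = 11
Position 2 (value -10): max_ending_here = 1, max_so_far = 11
Position 3 (value -6): max_ending_here = -5, max_so_far = 11
Position 4 (value -7): max_ending_here = -7, max_so_far = 11
Position 5 (value -2): max_ending_here = -2, max_so_far = 11

Maximum subarray: [2, 9]
Maximum sum: 11

The maximum subarray is [2, 9] with sum 11. This subarray runs from index 0 to index 1.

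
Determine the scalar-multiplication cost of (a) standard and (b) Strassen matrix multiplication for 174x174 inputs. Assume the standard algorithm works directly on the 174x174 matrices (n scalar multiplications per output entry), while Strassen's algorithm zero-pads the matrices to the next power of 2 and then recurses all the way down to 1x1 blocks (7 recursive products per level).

Matrix multiplication for 174x174 matrices:

Strassen's algorithm requires power-of-2 dimensions. Pad 174x174 to 256x256 (next power of 2).

Standard algorithm: 174^3 = 5268024 multiplications
Strassen's algorithm: 7^(log2(256)) = 7^8 = 5764801 multiplications
Difference: 5268024 - 5764801 = -496777 (Strassen uses MORE here due to padding overhead — for small or just-over-power-of-2 n, padding can outweigh the per-level savings)

Standard: 5268024 multiplications (174^3). Strassen: 5764801 multiplications (7^8, after padding to 256x256). Strassen reduces 8 recursive multiplications to 7 at each level.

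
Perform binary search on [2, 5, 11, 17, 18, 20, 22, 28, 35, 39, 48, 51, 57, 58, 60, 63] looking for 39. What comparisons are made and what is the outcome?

Binary search for 39 in [2, 5, 11, 17, 18, 20, 22, 28, 35, 39, 48, 51, 57, 58, 60, 63]:

lo=0, hi=15, mid=7, arr[mid]=28 -> 28 < 39, search right half
lo=8, hi=15, mid=11, arr[mid]=51 -> 51 > 39, search left half
lo=8, hi=10, mid=9, arr[mid]=39 -> Found target at index 9!

Binary search finds 39 at index 9 after 3 comparisons. The search repeatedly halves the search space by comparing with the middle element.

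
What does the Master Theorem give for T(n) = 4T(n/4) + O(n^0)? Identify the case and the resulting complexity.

Master Theorem for T(n) = 4T(n/4) + O(n^0):

a = 4, b = 4, c = 0
log_b(a) = log_4(4) = 1.0000

Case 1: c = 0 < log_4(4) = 1.0000
T(n) = O(n^(log_4 4)) = O(n)

For T(n) = 4T(n/4) + O(n^0): log_4(4) = 1.0000. This is Case 1 of the Master Theorem (c < log_b(a), work dominated by leaves), giving O(n).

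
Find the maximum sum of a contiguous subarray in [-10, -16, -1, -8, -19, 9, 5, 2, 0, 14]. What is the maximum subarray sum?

Using Kadane's algorithm on [-10, -16, -1, -8, -19, 9, 5, 2, 0, 14]:

Scanning through the array:
Position 1 (value -16): max_ending_here = -16, max_so_far = -10
Position 2 (value -1): max_ending_here = -1, max_so_far = -1
Position 3 (value -8): max_ending_here = -8, max_so_far = -1
Position 4 (value -19): max_ending_here = -19, max_so_far = -1
Position 5 (value 9): max_ending_here = 9, max_so_far = 9
Position 6 (value 5): max_ending_here = 14, max_so_far = 14
Position 7 (value 2): max_ending_here = 16, max_so_far = 16
Position 8 (value 0): max_ending_here = 16, max_so_far = 16
Position 9 (value 14): max_ending_here = 30, max_so_far = 30

Maximum subarray: [9, 5, 2, 0, 14]
Maximum sum: 30

The maximum subarray is [9, 5, 2, 0, 14] with sum 30. This subarray runs from index 5 to index 9.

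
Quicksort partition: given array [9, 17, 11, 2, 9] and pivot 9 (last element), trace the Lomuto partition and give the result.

Lomuto partition with pivot = 9:

Initial array: [9, 17, 11, 2, 9]

arr[0]=9 <= 9: swap with position 0, array becomes [9, 17, 11, 2, 9]
arr[1]=17 > 9: no swap
arr[2]=11 > 9: no swap
arr[3]=2 <= 9: swap with position 1, array becomes [9, 2, 11, 17, 9]

Place pivot at position 2: [9, 2, 9, 17, 11]
Pivot position: 2

After partitioning with pivot 9, the array becomes [9, 2, 9, 17, 11]. The pivot is placed at index 2. All elements to the left of the pivot are <= 9, and all elements to the right are > 9.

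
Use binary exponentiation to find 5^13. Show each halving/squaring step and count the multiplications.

Computing 5^13 by squaring (build up from 5^1; each line after the first costs one multiplication):

5^1 = 5
5^2 = (5^1)^2 = 5^2 = 25
5^3 = 5 * 5^2 = 5 * 25 = 125
5^6 = (5^3)^2 = 125^2 = 15625
5^12 = (5^6)^2 = 15625^2 = 244140625
5^13 = 5 * 5^12 = 5 * 244140625 = 1220703125

Result: 1220703125
Multiplications needed: 5 (5 lines after 5^1)

5^13 = 1220703125. Using exponentiation by squaring, this requires 5 multiplications. The key idea: if the exponent is even, square the half-power; if odd, multiply by the base once.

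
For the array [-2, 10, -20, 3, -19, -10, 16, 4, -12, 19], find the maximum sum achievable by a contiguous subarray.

Using Kadane's algorithm on [-2, 10, -20, 3, -19, -10, 16, 4, -12, 19]:

Scanning through the array:
Position 1 (value 10): max_ending_here = 10, max_so_far = 10
Position 2 (value -20): max_ending_here = -10, max_so_far = 10
Position 3 (value 3): max_ending_here = 3, max_so_far = 10
Position 4 (value -19): max_ending_here = -16, max_so_far = 10
Position 5 (value -10): max_ending_here = -10, max_so_far = 10
Position 6 (value 16): max_ending_here = 16, max_so_far = 16
Position 7 (value 4): max_ending_here = 20, max_so_far = 20
Position 8 (value -12): max_ending_here = 8, max_so_far = 20
Position 9 (value 19): max_ending_here = 27, max_so_far = 27

Maximum subarray: [16, 4, -12, 19]
Maximum sum: 27

The maximum subarray is [16, 4, -12, 19] with sum 27. This subarray runs from index 6 to index 9.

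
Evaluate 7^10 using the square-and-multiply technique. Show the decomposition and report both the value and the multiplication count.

Computing 7^10 by squaring (build up from 7^1; each line after the first costs one multiplication):

7^1 = 7
7^2 = (7^1)^2 = 7^2 = 49
7^4 = (7^2)^2 = 49^2 = 2401
7^5 = 7 * 7^4 = 7 * 2401 = 16807
7^10 = (7^5)^2 = 16807^2 = 282475249

Result: 282475249
Multiplications needed: 4 (4 lines after 7^1)

7^10 = 282475249. Using exponentiation by squaring, this requires 4 multiplications. The key idea: if the exponent is even, square the half-power; if odd, multiply by the base once.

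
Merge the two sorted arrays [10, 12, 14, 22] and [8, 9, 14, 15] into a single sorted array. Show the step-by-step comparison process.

Merging process:

Compare 10 vs 8: take 8 from right. Merged: [8]
Compare 10 vs 9: take 9 from right. Merged: [8, 9]
Compare 10 vs 14: take 10 from left. Merged: [8, 9, 10]
Compare 12 vs 14: take 12 from left. Merged: [8, 9, 10, 12]
Compare 14 vs 14: take 14 from left. Merged: [8, 9, 10, 12, 14]
Compare 22 vs 14: take 14 from right. Merged: [8, 9, 10, 12, 14, 14]
Compare 22 vs 15: take 15 from right. Merged: [8, 9, 10, 12, 14, 14, 15]
Append remaining from left: [22]. Merged: [8, 9, 10, 12, 14, 14, 15, 22]

Final merged array: [8, 9, 10, 12, 14, 14, 15, 22]
Total comparisons: 7

The merged array is [8, 9, 10, 12, 14, 14, 15, 22], requiring 7 comparisons. The merge step runs in O(n) time where n is the total number of elements.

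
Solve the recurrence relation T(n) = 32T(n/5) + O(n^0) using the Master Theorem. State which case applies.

Master Theorem for T(n) = 32T(n/5) + O(n^0):

a = 32, b = 5, c = 0
log_b(a) = log_5(32) = 2.1534

Case 1: c = 0 < log_5(32) = 2.1534
T(n) = O(n^(log_5 32))

For T(n) = 32T(n/5) + O(n^0): log_5(32) = 2.1534. This is Case 1 of the Master Theorem (c < log_b(a), work dominated by leaves), giving O(n^(log_5 32)).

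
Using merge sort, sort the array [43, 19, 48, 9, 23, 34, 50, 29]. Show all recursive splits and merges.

Merge sort trace:

Split: [43, 19, 48, 9, 23, 34, 50, 29] -> [43, 19, 48, 9] and [23, 34, 50, 29]
  Split: [43, 19, 48, 9] -> [43, 19] and [48, 9]
    Split: [43, 19] -> [43] and [19]
    Merge: [43] + [19] -> [19, 43]
    Split: [48, 9] -> [48] and [9]
    Merge: [48] + [9] -> [9, 48]
  Merge: [19, 43] + [9, 48] -> [9, 19, 43, 48]
  Split: [23, 34, 50, 29] -> [23, 34] and [50, 29]
    Split: [23, 34] -> [23] and [34]
    Merge: [23] + [34] -> [23, 34]
    Split: [50, 29] -> [50] and [29]
    Merge: [50] + [29] -> [29, 50]
  Merge: [23, 34] + [29, 50] -> [23, 29, 34, 50]
Merge: [9, 19, 43, 48] + [23, 29, 34, 50] -> [9, 19, 23, 29, 34, 43, 48, 50]

Final sorted array: [9, 19, 23, 29, 34, 43, 48, 50]

The merge sort proceeds by recursively splitting the array and merging sorted halves.
After all merges, the sorted array is [9, 19, 23, 29, 34, 43, 48, 50].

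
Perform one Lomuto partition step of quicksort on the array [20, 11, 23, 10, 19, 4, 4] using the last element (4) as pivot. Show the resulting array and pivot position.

Lomuto partition with pivot = 4:

Initial array: [20, 11, 23, 10, 19, 4, 4]

arr[0]=20 > 4: no swap
arr[1]=11 > 4: no swap
arr[2]=23 > 4: no swap
arr[3]=10 > 4: no swap
arr[4]=19 > 4: no swap
arr[5]=4 <= 4: swap with position 0, array becomes [4, 11, 23, 10, 19, 20, 4]

Place pivot at position 1: [4, 4, 23, 10, 19, 20, 11]
Pivot position: 1

After partitioning with pivot 4, the array becomes [4, 4, 23, 10, 19, 20, 11]. The pivot is placed at index 1. All elements to the left of the pivot are <= 4, and all elements to the right are > 4.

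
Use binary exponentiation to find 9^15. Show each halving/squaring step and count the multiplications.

Computing 9^15 by squaring (build up from 9^1; each line after the first costs one multiplication):

9^1 = 9
9^2 = (9^1)^2 = 9^2 = 81
9^3 = 9 * 9^2 = 9 * 81 = 729
9^6 = (9^3)^2 = 729^2 = 531441
9^7 = 9 * 9^6 = 9 * 531441 = 4782969
9^14 = (9^7)^2 = 4782969^2 = 22876792454961
9^15 = 9 * 9^14 = 9 * 22876792454961 = 205891132094649

Result: 205891132094649
Multiplications needed: 6 (6 lines after 9^1)

9^15 = 205891132094649. Using exponentiation by squaring, this requires 6 multiplications. The key idea: if the exponent is even, square the half-power; if odd, multiply by the base once.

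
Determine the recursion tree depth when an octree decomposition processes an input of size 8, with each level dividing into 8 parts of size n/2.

For divide and conquer with division factor 2:

Problem sizes at each level:
Level 0: 8
Level 1: 4
Level 2: 2
Level 3: 1

The root is level 0 and the size-1 base case is level 3 (the tree spans levels 0 through 3, i.e. 4 levels counting the root), so the depth is the number of divisions: log_2(8) = 3

The recursion tree depth is log_2(8) = 3. At each level, the problem size is divided by 2, so it takes 3 divisions to reduce to a base case of size 1. The algorithm makes 8 recursive calls at each level.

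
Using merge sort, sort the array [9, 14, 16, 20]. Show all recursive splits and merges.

Merge sort trace:

Split: [9, 14, 16, 20] -> [9, 14] and [16, 20]
  Split: [9, 14] -> [9] and [14]
  Merge: [9] + [14] -> [9, 14]
  Split: [16, 20] -> [16] and [20]
  Merge: [16] + [20] -> [16, 20]
Merge: [9, 14] + [16, 20] -> [9, 14, 16, 20]

Final sorted array: [9, 14, 16, 20]

The merge sort proceeds by recursively splitting the array and merging sorted halves.
After all merges, the sorted array is [9, 14, 16, 20].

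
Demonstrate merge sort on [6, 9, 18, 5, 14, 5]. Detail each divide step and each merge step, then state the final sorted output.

Merge sort trace:

Split: [6, 9, 18, 5, 14, 5] -> [6, 9, 18] and [5, 14, 5]
  Split: [6, 9, 18] -> [6] and [9, 18]
    Split: [9, 18] -> [9] and [18]
    Merge: [9] + [18] -> [9, 18]
  Merge: [6] + [9, 18] -> [6, 9, 18]
  Split: [5, 14, 5] -> [5] and [14, 5]
    Split: [14, 5] -> [14] and [5]
    Merge: [14] + [5] -> [5, 14]
  Merge: [5] + [5, 14] -> [5, 5, 14]
Merge: [6, 9, 18] + [5, 5, 14] -> [5, 5, 6, 9, 14, 18]

Final sorted array: [5, 5, 6, 9, 14, 18]

The merge sort proceeds by recursively splitting the array and merging sorted halves.
After all merges, the sorted array is [5, 5, 6, 9, 14, 18].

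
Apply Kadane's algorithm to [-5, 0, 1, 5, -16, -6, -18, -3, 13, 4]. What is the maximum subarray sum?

Using Kadane's algorithm on [-5, 0, 1, 5, -16, -6, -18, -3, 13, 4]:

Scanning through the array:
Position 1 (value 0): max_ending_here = 0, max_so_far = 0
Position 2 (value 1): max_ending_here = 1, max_so_far = 1
Position 3 (value 5): max_ending_here = 6, max_so_far = 6
Position 4 (value -16): max_ending_here = -10, max_so_far = 6
Position 5 (value -6): max_ending_here = -6, max_so_far = 6
Position 6 (value -18): max_ending_here = -18, max_so_far = 6
Position 7 (value -3): max_ending_here = -3, max_so_far = 6
Position 8 (value 13): max_ending_here = 13, max_so_far = 13
Position 9 (value 4): max_ending_here = 17, max_so_far = 17

Maximum subarray: [13, 4]
Maximum sum: 17

The maximum subarray is [13, 4] with sum 17. This subarray runs from index 8 to index 9.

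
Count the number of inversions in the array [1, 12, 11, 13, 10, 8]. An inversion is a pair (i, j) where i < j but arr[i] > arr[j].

Finding inversions in [1, 12, 11, 13, 10, 8]:

(1, 2): arr[1]=12 > arr[2]=11
(1, 4): arr[1]=12 > arr[4]=10
(1, 5): arr[1]=12 > arr[5]=8
(2, 4): arr[2]=11 > arr[4]=10
(2, 5): arr[2]=11 > arr[5]=8
(3, 4): arr[3]=13 > arr[4]=10
(3, 5): arr[3]=13 > arr[5]=8
(4, 5): arr[4]=10 > arr[5]=8

Total inversions: 8

The array has 8 inversion(s): (1,2), (1,4), (1,5), (2,4), (2,5), (3,4), (3,5), (4,5). Each pair (i,j) satisfies i < j and arr[i] > arr[j].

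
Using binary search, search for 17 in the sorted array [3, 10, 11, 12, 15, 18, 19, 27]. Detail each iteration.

Binary search for 17 in [3, 10, 11, 12, 15, 18, 19, 27]:

lo=0, hi=7, mid=3, arr[mid]=12 -> 12 < 17, search right half
lo=4, hi=7, mid=5, arr[mid]=18 -> 18 > 17, search left half
lo=4, hi=4, mid=4, arr[mid]=15 -> 15 < 17, search right half
lo=5 > hi=4, target 17 not found

Binary search determines that 17 is not in the array after 3 comparisons. The search space was exhausted without finding the target.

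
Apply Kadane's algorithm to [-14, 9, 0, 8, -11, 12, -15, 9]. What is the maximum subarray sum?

Using Kadane's algorithm on [-14, 9, 0, 8, -11, 12, -15, 9]:

Scanning through the array:
Position 1 (value 9): max_ending_here = 9, max_so_far = 9
Position 2 (value 0): max_ending_here = 9, max_so_far = 9
Position 3 (value 8): max_ending_here = 17, max_so_far = 17
Position 4 (value -11): max_ending_here = 6, max_so_far = 17
Position 5 (value 12): max_ending_here = 18, max_so_far = 18
Position 6 (value -15): max_ending_here = 3, max_so_far = 18
Position 7 (value 9): max_ending_here = 12, max_so_far = 18

Maximum subarray: [9, 0, 8, -11, 12]
Maximum sum: 18

The maximum subarray is [9, 0, 8, -11, 12] with sum 18. This subarray runs from index 1 to index 5.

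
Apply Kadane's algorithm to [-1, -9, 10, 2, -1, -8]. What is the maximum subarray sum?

Using Kadane's algorithm on [-1, -9, 10, 2, -1, -8]:

Scanning through the array:
Position 1 (value -9): max_ending_here = -9, max_so_far = -1
Position 2 (value 10): max_ending_here = 10, max_so_far = 10
Position 3 (value 2): max_ending_here = 12, max_so_far = 12
Position 4 (value -1): max_ending_here = 11, max_so_far = 12
Position 5 (value -8): max_ending_here = 3, max_so_far = 12

Maximum subarray: [10, 2]
Maximum sum: 12

The maximum subarray is [10, 2] with sum 12. This subarray runs from index 2 to index 3.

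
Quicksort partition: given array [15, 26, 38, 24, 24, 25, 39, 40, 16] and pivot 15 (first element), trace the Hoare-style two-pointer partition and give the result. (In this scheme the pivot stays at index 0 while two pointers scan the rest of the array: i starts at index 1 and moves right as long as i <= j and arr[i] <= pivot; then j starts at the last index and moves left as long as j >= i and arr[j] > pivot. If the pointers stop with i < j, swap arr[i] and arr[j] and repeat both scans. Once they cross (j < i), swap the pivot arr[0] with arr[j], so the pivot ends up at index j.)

Hoare-style two-pointer partition with pivot = 15:

Initial array: [15, 26, 38, 24, 24, 25, 39, 40, 16]

Pointers start at i = 1, j = 8.
i ends at 1, j ends at 0: the pointers have crossed (j < i), so scanning stops.

j = 0, so swapping arr[0] with arr[j] leaves the pivot at position 0: [15, 26, 38, 24, 24, 25, 39, 40, 16]
Pivot position: 0

After partitioning with pivot 15, the array becomes [15, 26, 38, 24, 24, 25, 39, 40, 16]. The pivot is placed at index 0. All elements to the left of the pivot are <= 15, and all elements to the right are > 15.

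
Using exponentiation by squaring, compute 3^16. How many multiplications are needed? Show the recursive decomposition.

Computing 3^16 by squaring (build up from 3^1; each line after the first costs one multiplication):

3^1 = 3
3^2 = (3^1)^2 = 3^2 = 9
3^4 = (3^2)^2 = 9^2 = 81
3^8 = (3^4)^2 = 81^2 = 6561
3^16 = (3^8)^2 = 6561^2 = 43046721

Result: 43046721
Multiplications needed: 4 (4 lines after 3^1)

3^16 = 43046721. Using exponentiation by squaring, this requires 4 multiplications. The key idea: if the exponent is even, square the half-power; if odd, multiply by the base once.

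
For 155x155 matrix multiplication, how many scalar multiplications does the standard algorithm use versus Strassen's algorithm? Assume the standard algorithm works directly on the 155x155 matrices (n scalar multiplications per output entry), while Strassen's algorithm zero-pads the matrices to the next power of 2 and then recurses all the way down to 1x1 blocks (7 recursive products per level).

Matrix multiplication for 155x155 matrices:

Strassen's algorithm requires power-of-2 dimensions. Pad 155x155 to 256x256 (next power of 2).

Standard algorithm: 155^3 = 3723875 multiplications
Strassen's algorithm: 7^(log2(256)) = 7^8 = 5764801 multiplications
Difference: 3723875 - 5764801 = -2040926 (Strassen uses MORE here due to padding overhead — for small or just-over-power-of-2 n, padding can outweigh the per-level savings)

Standard: 3723875 multiplications (155^3). Strassen: 5764801 multiplications (7^8, after padding to 256x256). Strassen reduces 8 recursive multiplications to 7 at each level.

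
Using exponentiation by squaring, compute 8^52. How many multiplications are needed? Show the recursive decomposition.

Computing 8^52 by squaring (build up from 8^1; each line after the first costs one multiplication):

8^1 = 8
8^2 = (8^1)^2 = 8^2 = 64
8^3 = 8 * 8^2 = 8 * 64 = 512
8^6 = (8^3)^2 = 512^2 = 262144
8^12 = (8^6)^2 = 262144^2 = 68719476736
8^13 = 8 * 8^12 = 8 * 68719476736 = 549755813888
8^26 = (8^13)^2 = 549755813888^2 = 302231454903657293676544
8^52 = (8^26)^2 = 302231454903657293676544^2 = 91343852333181432387730302044767688728495783936

Result: 91343852333181432387730302044767688728495783936
Multiplications needed: 7 (7 lines after 8^1)

8^52 = 91343852333181432387730302044767688728495783936. Using exponentiation by squaring, this requires 7 multiplications. The key idea: if the exponent is even, square the half-power; if odd, multiply by the base once.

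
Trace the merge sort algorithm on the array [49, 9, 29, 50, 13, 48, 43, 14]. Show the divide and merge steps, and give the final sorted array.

Merge sort trace:

Split: [49, 9, 29, 50, 13, 48, 43, 14] -> [49, 9, 29, 50] and [13, 48, 43, 14]
  Split: [49, 9, 29, 50] -> [49, 9] and [29, 50]
    Split: [49, 9] -> [49] and [9]
    Merge: [49] + [9] -> [9, 49]
    Split: [29, 50] -> [29] and [50]
    Merge: [29] + [50] -> [29, 50]
  Merge: [9, 49] + [29, 50] -> [9, 29, 49, 50]
  Split: [13, 48, 43, 14] -> [13, 48] and [43, 14]
    Split: [13, 48] -> [13] and [48]
    Merge: [13] + [48] -> [13, 48]
    Split: [43, 14] -> [43] and [14]
    Merge: [43] + [14] -> [14, 43]
  Merge: [13, 48] + [14, 43] -> [13, 14, 43, 48]
Merge: [9, 29, 49, 50] + [13, 14, 43, 48] -> [9, 13, 14, 29, 43, 48, 49, 50]

Final sorted array: [9, 13, 14, 29, 43, 48, 49, 50]

The merge sort proceeds by recursively splitting the array and merging sorted halves.
After all merges, the sorted array is [9, 13, 14, 29, 43, 48, 49, 50].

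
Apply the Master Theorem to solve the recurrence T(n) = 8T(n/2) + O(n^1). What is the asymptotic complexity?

Master Theorem for T(n) = 8T(n/2) + O(n^1):

a = 8, b = 2, c = 1
log_b(a) = log_2(8) = 3.0000

Case 1: c = 1 < log_2(8) = 3.0000
T(n) = O(n^(log_2 8)) = O(n^3)

For T(n) = 8T(n/2) + O(n^1): log_2(8) = 3.0000. This is Case 1 of the Master Theorem (c < log_b(a), work dominated by leaves), giving O(n^3).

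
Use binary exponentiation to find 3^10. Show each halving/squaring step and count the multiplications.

Computing 3^10 by squaring (build up from 3^1; each line after the first costs one multiplication):

3^1 = 3
3^2 = (3^1)^2 = 3^2 = 9
3^4 = (3^2)^2 = 9^2 = 81
3^5 = 3 * 3^4 = 3 * 81 = 243
3^10 = (3^5)^2 = 243^2 = 59049

Result: 59049
Multiplications needed: 4 (4 lines after 3^1)

3^10 = 59049. Using exponentiation by squaring, this requires 4 multiplications. The key idea: if the exponent is even, square the half-power; if odd, multiply by the base once.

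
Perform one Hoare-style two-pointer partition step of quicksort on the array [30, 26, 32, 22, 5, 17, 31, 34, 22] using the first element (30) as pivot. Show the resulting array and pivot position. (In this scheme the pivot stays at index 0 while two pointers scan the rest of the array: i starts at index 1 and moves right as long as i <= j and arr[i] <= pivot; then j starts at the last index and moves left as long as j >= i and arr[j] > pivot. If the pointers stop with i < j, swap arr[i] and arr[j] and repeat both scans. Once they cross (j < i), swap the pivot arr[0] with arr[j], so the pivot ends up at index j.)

Hoare-style two-pointer partition with pivot = 30:

Initial array: [30, 26, 32, 22, 5, 17, 31, 34, 22]

Pointers start at i = 1, j = 8.
i stops at index 2 (arr[2]=32 > 30), j stops at index 8 (arr[8]=22 <= 30): swap arr[2] and arr[8], array becomes [30, 26, 22, 22, 5, 17, 31, 34, 32]
i ends at 6, j ends at 5: the pointers have crossed (j < i), so scanning stops.

Swap pivot arr[0] with arr[5] to place pivot at position 5: [17, 26, 22, 22, 5, 30, 31, 34, 32]
Pivot position: 5

After partitioning with pivot 30, the array becomes [17, 26, 22, 22, 5, 30, 31, 34, 32]. The pivot is placed at index 5. All elements to the left of the pivot are <= 30, and all elements to the right are > 30.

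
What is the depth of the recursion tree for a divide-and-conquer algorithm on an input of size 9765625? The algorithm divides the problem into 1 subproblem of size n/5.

For divide and conquer with division factor 5:

Problem sizes at each level:
Level 0: 9765625
Level 1: 1953125
Level 2: 390625
Level 3: 78125
Level 4: 15625
Level 5: 3125
Level 6: 625
Level 7: 125
Level 8: 25
Level 9: 5
Level 10: 1

The root is level 0 and the size-1 base case is level 10 (the tree spans levels 0 through 10, i.e. 11 levels counting the root), so the depth is the number of divisions: log_5(9765625) = 10

The recursion tree depth is log_5(9765625) = 10. At each level, the problem size is divided by 5, so it takes 10 divisions to reduce to a base case of size 1. The algorithm makes 1 recursive call at each level.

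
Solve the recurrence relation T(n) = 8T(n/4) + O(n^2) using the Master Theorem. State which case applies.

Master Theorem for T(n) = 8T(n/4) + O(n^2):

a = 8, b = 4, c = 2
log_b(a) = log_4(8) = 1.5000

Case 3: c = 2 > log_4(8) = 1.5000
T(n) = O(n^2) = O(n^2)

For T(n) = 8T(n/4) + O(n^2): log_4(8) = 1.5000. This is Case 3 of the Master Theorem (c > log_b(a), work dominated by root), giving O(n^2).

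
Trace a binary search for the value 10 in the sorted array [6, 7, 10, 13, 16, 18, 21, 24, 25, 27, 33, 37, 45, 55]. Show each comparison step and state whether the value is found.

Binary search for 10 in [6, 7, 10, 13, 16, 18, 21, 24, 25, 27, 33, 37, 45, 55]:

lo=0, hi=13, mid=6, arr[mid]=21 -> 21 > 10, search left half
lo=0, hi=5, mid=2, arr[mid]=10 -> Found target at index 2!

Binary search finds 10 at index 2 after 2 comparisons. The search repeatedly halves the search space by comparing with the middle element.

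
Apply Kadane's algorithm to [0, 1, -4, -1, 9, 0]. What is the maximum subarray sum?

Using Kadane's algorithm on [0, 1, -4, -1, 9, 0]:

Scanning through the array:
Position 1 (value 1): max_ending_here = 1, max_so_far = 1
Position 2 (value -4): max_ending_here = -3, max_so_far = 1
Position 3 (value -1): max_ending_here = -1, max_so_far = 1
Position 4 (value 9): max_ending_here = 9, max_so_far = 9
Position 5 (value 0): max_ending_here = 9, max_so_far = 9

Maximum subarray: [9]
Maximum sum: 9

The maximum subarray is [9] with sum 9. This subarray runs from index 4 to index 4.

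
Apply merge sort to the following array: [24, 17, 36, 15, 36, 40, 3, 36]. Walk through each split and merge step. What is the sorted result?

Merge sort trace:

Split: [24, 17, 36, 15, 36, 40, 3, 36] -> [24, 17, 36, 15] and [36, 40, 3, 36]
  Split: [24, 17, 36, 15] -> [24, 17] and [36, 15]
    Split: [24, 17] -> [24] and [17]
    Merge: [24] + [17] -> [17, 24]
    Split: [36, 15] -> [36] and [15]
    Merge: [36] + [15] -> [15, 36]
  Merge: [17, 24] + [15, 36] -> [15, 17, 24, 36]
  Split: [36, 40, 3, 36] -> [36, 40] and [3, 36]
    Split: [36, 40] -> [36] and [40]
    Merge: [36] + [40] -> [36, 40]
    Split: [3, 36] -> [3] and [36]
    Merge: [3] + [36] -> [3, 36]
  Merge: [36, 40] + [3, 36] -> [3, 36, 36, 40]
Merge: [15, 17, 24, 36] + [3, 36, 36, 40] -> [3, 15, 17, 24, 36, 36, 36, 40]

Final sorted array: [3, 15, 17, 24, 36, 36, 36, 40]

The merge sort proceeds by recursively splitting the array and merging sorted halves.
After all merges, the sorted array is [3, 15, 17, 24, 36, 36, 36, 40].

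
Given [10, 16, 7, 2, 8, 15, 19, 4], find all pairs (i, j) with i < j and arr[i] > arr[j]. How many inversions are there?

Finding inversions in [10, 16, 7, 2, 8, 15, 19, 4]:

(0, 2): arr[0]=10 > arr[2]=7
(0, 3): arr[0]=10 > arr[3]=2
(0, 4): arr[0]=10 > arr[4]=8
(0, 7): arr[0]=10 > arr[7]=4
(1, 2): arr[1]=16 > arr[2]=7
(1, 3): arr[1]=16 > arr[3]=2
(1, 4): arr[1]=16 > arr[4]=8
(1, 5): arr[1]=16 > arr[5]=15
(1, 7): arr[1]=16 > arr[7]=4
(2, 3): arr[2]=7 > arr[3]=2
(2, 7): arr[2]=7 > arr[7]=4
(4, 7): arr[4]=8 > arr[7]=4
(5, 7): arr[5]=15 > arr[7]=4
(6, 7): arr[6]=19 > arr[7]=4

Total inversions: 14

The array has 14 inversion(s): (0,2), (0,3), (0,4), (0,7), (1,2), (1,3), (1,4), (1,5), (1,7), (2,3), (2,7), (4,7), (5,7), (6,7). Each pair (i,j) satisfies i < j and arr[i] > arr[j].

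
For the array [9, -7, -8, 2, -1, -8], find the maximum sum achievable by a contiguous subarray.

Using Kadane's algorithm on [9, -7, -8, 2, -1, -8]:

Scanning through the array:
Position 1 (value -7): max_ending_here = 2, max_so_far = 9
Position 2 (value -8): max_ending_here = -6, max_so_far = 9
Position 3 (value 2): max_ending_here = 2, max_so_far = 9
Position 4 (value -1): max_ending_here = 1, max_so_far = 9
Position 5 (value -8): max_ending_here = -7, max_so_far = 9

Maximum subarray: [9]
Maximum sum: 9

The maximum subarray is [9] with sum 9. This subarray runs from index 0 to index 0.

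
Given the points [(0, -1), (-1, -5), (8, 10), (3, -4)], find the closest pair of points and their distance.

Computing all pairwise distances among 4 points:

d((0, -1), (-1, -5)) = 4.1231 <-- minimum
d((0, -1), (8, 10)) = 13.6015
d((0, -1), (3, -4)) = 4.2426
d((-1, -5), (8, 10)) = 17.4929
d((-1, -5), (3, -4)) = 4.1231 <-- minimum
d((8, 10), (3, -4)) = 14.8661

Minimum distance: 4.1231 (tie among 2 pairs: (0, -1) and (-1, -5); (-1, -5) and (3, -4))

The minimum Euclidean distance is 4.1231. There is a tie: 2 pairs achieve this minimum — (0, -1) and (-1, -5); (-1, -5) and (3, -4). Any of these is a valid closest pair. For 4 points, brute-force pairwise comparison is shown above. For large n, the divide-and-conquer algorithm (sort by x, recurse on halves, check the dividing strip) achieves O(n log n).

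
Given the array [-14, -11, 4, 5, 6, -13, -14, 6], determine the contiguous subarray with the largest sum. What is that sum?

Using Kadane's algorithm on [-14, -11, 4, 5, 6, -13, -14, 6]:

Scanning through the array:
Position 1 (value -11): max_ending_here = -11, max_so_far = -11
Position 2 (value 4): max_ending_here = 4, max_so_far = 4
Position 3 (value 5): max_ending_here = 9, max_so_far = 9
Position 4 (value 6): max_ending_here = 15, max_so_far = 15
Position 5 (value -13): max_ending_here = 2, max_so_far = 15
Position 6 (value -14): max_ending_here = -12, max_so_far = 15
Position 7 (value 6): max_ending_here = 6, max_so_far = 15

Maximum subarray: [4, 5, 6]
Maximum sum: 15

The maximum subarray is [4, 5, 6] with sum 15. This subarray runs from index 2 to index 4.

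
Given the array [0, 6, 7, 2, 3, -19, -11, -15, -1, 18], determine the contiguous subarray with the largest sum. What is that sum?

Using Kadane's algorithm on [0, 6, 7, 2, 3, -19, -11, -15, -1, 18]:

Scanning through the array:
Position 1 (value 6): max_ending_here = 6, max_so_far = 6
Position 2 (value 7): max_ending_here = 13, max_so_far = 13
Position 3 (value 2): max_ending_here = 15, max_so_far = 15
Position 4 (value 3): max_ending_here = 18, max_so_far = 18
Position 5 (value -19): max_ending_here = -1, max_so_far = 18
Position 6 (value -11): max_ending_here = -11, max_so_far = 18
Position 7 (value -15): max_ending_here = -15, max_so_far = 18
Position 8 (value -1): max_ending_here = -1, max_so_far = 18
Position 9 (value 18): max_ending_here = 18, max_so_far = 18

Maximum subarray: [0, 6, 7, 2, 3]
Maximum sum: 18

The maximum subarray is [0, 6, 7, 2, 3] with sum 18. This subarray runs from index 0 to index 4.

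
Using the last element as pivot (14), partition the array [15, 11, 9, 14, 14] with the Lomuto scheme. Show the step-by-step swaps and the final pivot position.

Lomuto partition with pivot = 14:

Initial array: [15, 11, 9, 14, 14]

arr[0]=15 > 14: no swap
arr[1]=11 <= 14: swap with position 0, array becomes [11, 15, 9, 14, 14]
arr[2]=9 <= 14: swap with position 1, array becomes [11, 9, 15, 14, 14]
arr[3]=14 <= 14: swap with position 2, array becomes [11, 9, 14, 15, 14]

Place pivot at position 3: [11, 9, 14, 14, 15]
Pivot position: 3

After partitioning with pivot 14, the array becomes [11, 9, 14, 14, 15]. The pivot is placed at index 3. All elements to the left of the pivot are <= 14, and all elements to the right are > 14.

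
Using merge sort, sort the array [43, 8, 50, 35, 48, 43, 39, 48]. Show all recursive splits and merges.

Merge sort trace:

Split: [43, 8, 50, 35, 48, 43, 39, 48] -> [43, 8, 50, 35] and [48, 43, 39, 48]
  Split: [43, 8, 50, 35] -> [43, 8] and [50, 35]
    Split: [43, 8] -> [43] and [8]
    Merge: [43] + [8] -> [8, 43]
    Split: [50, 35] -> [50] and [35]
    Merge: [50] + [35] -> [35, 50]
  Merge: [8, 43] + [35, 50] -> [8, 35, 43, 50]
  Split: [48, 43, 39, 48] -> [48, 43] and [39, 48]
    Split: [48, 43] -> [48] and [43]
    Merge: [48] + [43] -> [43, 48]
    Split: [39, 48] -> [39] and [48]
    Merge: [39] + [48] -> [39, 48]
  Merge: [43, 48] + [39, 48] -> [39, 43, 48, 48]
Merge: [8, 35, 43, 50] + [39, 43, 48, 48] -> [8, 35, 39, 43, 43, 48, 48, 50]

Final sorted array: [8, 35, 39, 43, 43, 48, 48, 50]

The merge sort proceeds by recursively splitting the array and merging sorted halves.
After all merges, the sorted array is [8, 35, 39, 43, 43, 48, 48, 50].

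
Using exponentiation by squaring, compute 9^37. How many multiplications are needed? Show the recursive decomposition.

Computing 9^37 by squaring (build up from 9^1; each line after the first costs one multiplication):

9^1 = 9
9^2 = (9^1)^2 = 9^2 = 81
9^4 = (9^2)^2 = 81^2 = 6561
9^8 = (9^4)^2 = 6561^2 = 43046721
9^9 = 9 * 9^8 = 9 * 43046721 = 387420489
9^18 = (9^9)^2 = 387420489^2 = 150094635296999121
9^36 = (9^18)^2 = 150094635296999121^2 = 22528399544939174411840147874772641
9^37 = 9 * 9^36 = 9 * 22528399544939174411840147874772641 = 202755595904452569706561330872953769

Result: 202755595904452569706561330872953769
Multiplications needed: 7 (7 lines after 9^1)

9^37 = 202755595904452569706561330872953769. Using exponentiation by squaring, this requires 7 multiplications. The key idea: if the exponent is even, square the half-power; if odd, multiply by the base once.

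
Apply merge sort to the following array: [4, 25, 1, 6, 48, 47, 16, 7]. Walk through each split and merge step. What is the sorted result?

Merge sort trace:

Split: [4, 25, 1, 6, 48, 47, 16, 7] -> [4, 25, 1, 6] and [48, 47, 16, 7]
  Split: [4, 25, 1, 6] -> [4, 25] and [1, 6]
    Split: [4, 25] -> [4] and [25]
    Merge: [4] + [25] -> [4, 25]
    Split: [1, 6] -> [1] and [6]
    Merge: [1] + [6] -> [1, 6]
  Merge: [4, 25] + [1, 6] -> [1, 4, 6, 25]
  Split: [48, 47, 16, 7] -> [48, 47] and [16, 7]
    Split: [48, 47] -> [48] and [47]
    Merge: [48] + [47] -> [47, 48]
    Split: [16, 7] -> [16] and [7]
    Merge: [16] + [7] -> [7, 16]
  Merge: [47, 48] + [7, 16] -> [7, 16, 47, 48]
Merge: [1, 4, 6, 25] + [7, 16, 47, 48] -> [1, 4, 6, 7, 16, 25, 47, 48]

Final sorted array: [1, 4, 6, 7, 16, 25, 47, 48]

The merge sort proceeds by recursively splitting the array and merging sorted halves.
After all merges, the sorted array is [1, 4, 6, 7, 16, 25, 47, 48].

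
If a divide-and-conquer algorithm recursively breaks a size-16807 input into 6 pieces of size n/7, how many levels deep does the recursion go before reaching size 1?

For divide and conquer with division factor 7:

Problem sizes at each level:
Level 0: 16807
Level 1: 2401
Level 2: 343
Level 3: 49
Level 4: 7
Level 5: 1

The root is level 0 and the size-1 base case is level 5 (the tree spans levels 0 through 5, i.e. 6 levels counting the root), so the depth is the number of divisions: log_7(16807) = 5

The recursion tree depth is log_7(16807) = 5. At each level, the problem size is divided by 7, so it takes 5 divisions to reduce to a base case of size 1. The algorithm makes 6 recursive calls at each level.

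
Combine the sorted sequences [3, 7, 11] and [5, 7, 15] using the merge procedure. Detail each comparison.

Merging process:

Compare 3 vs 5: take 3 from left. Merged: [3]
Compare 7 vs 5: take 5 from right. Merged: [3, 5]
Compare 7 vs 7: take 7 from left. Merged: [3, 5, 7]
Compare 11 vs 7: take 7 from right. Merged: [3, 5, 7, 7]
Compare 11 vs 15: take 11 from left. Merged: [3, 5, 7, 7, 11]
Append remaining from right: [15]. Merged: [3, 5, 7, 7, 11, 15]

Final merged array: [3, 5, 7, 7, 11, 15]
Total comparisons: 5

The merged array is [3, 5, 7, 7, 11, 15], requiring 5 comparisons. The merge step runs in O(n) time where n is the total number of elements.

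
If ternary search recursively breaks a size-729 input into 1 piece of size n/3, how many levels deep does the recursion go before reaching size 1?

For divide and conquer with division factor 3:

Problem sizes at each level:
Level 0: 729
Level 1: 243
Level 2: 81
Level 3: 27
Level 4: 9
Level 5: 3
Level 6: 1

The root is level 0 and the size-1 base case is level 6 (the tree spans levels 0 through 6, i.e. 7 levels counting the root), so the depth is the number of divisions: log_3(729) = 6

The recursion tree depth is log_3(729) = 6. At each level, the problem size is divided by 3, so it takes 6 divisions to reduce to a base case of size 1. The algorithm makes 1 recursive call at each level.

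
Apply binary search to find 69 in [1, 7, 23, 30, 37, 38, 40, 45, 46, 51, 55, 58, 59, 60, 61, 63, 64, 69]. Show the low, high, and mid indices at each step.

Binary search for 69 in [1, 7, 23, 30, 37, 38, 40, 45, 46, 51, 55, 58, 59, 60, 61, 63, 64, 69]:

lo=0, hi=17, mid=8, arr[mid]=46 -> 46 < 69, search right half
lo=9, hi=17, mid=13, arr[mid]=60 -> 60 < 69, search right half
lo=14, hi=17, mid=15, arr[mid]=63 -> 63 < 69, search right half
lo=16, hi=17, mid=16, arr[mid]=64 -> 64 < 69, search right half
lo=17, hi=17, mid=17, arr[mid]=69 -> Found target at index 17!

Binary search finds 69 at index 17 after 5 comparisons. The search repeatedly halves the search space by comparing with the middle element.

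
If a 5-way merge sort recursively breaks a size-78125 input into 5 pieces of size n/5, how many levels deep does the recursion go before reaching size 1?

For divide and conquer with division factor 5:

Problem sizes at each level:
Level 0: 78125
Level 1: 15625
Level 2: 3125
Level 3: 625
Level 4: 125
Level 5: 25
Level 6: 5
Level 7: 1

The root is level 0 and the size-1 base case is level 7 (the tree spans levels 0 through 7, i.e. 8 levels counting the root), so the depth is the number of divisions: log_5(78125) = 7

The recursion tree depth is log_5(78125) = 7. At each level, the problem size is divided by 5, so it takes 7 divisions to reduce to a base case of size 1. The algorithm makes 5 recursive calls at each level.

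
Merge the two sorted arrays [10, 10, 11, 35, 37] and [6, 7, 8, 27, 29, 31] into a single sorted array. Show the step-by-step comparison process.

Merging process:

Compare 10 vs 6: take 6 from right. Merged: [6]
Compare 10 vs 7: take 7 from right. Merged: [6, 7]
Compare 10 vs 8: take 8 from right. Merged: [6, 7, 8]
Compare 10 vs 27: take 10 from left. Merged: [6, 7, 8, 10]
Compare 10 vs 27: take 10 from left. Merged: [6, 7, 8, 10, 10]
Compare 11 vs 27: take 11 from left. Merged: [6, 7, 8, 10, 10, 11]
Compare 35 vs 27: take 27 from right. Merged: [6, 7, 8, 10, 10, 11, 27]
Compare 35 vs 29: take 29 from right. Merged: [6, 7, 8, 10, 10, 11, 27, 29]
Compare 35 vs 31: take 31 from right. Merged: [6, 7, 8, 10, 10, 11, 27, 29, 31]
Append remaining from left: [35, 37]. Merged: [6, 7, 8, 10, 10, 11, 27, 29, 31, 35, 37]

Final merged array: [6, 7, 8, 10, 10, 11, 27, 29, 31, 35, 37]
Total comparisons: 9

The merged array is [6, 7, 8, 10, 10, 11, 27, 29, 31, 35, 37], requiring 9 comparisons. The merge step runs in O(n) time where n is the total number of elements.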